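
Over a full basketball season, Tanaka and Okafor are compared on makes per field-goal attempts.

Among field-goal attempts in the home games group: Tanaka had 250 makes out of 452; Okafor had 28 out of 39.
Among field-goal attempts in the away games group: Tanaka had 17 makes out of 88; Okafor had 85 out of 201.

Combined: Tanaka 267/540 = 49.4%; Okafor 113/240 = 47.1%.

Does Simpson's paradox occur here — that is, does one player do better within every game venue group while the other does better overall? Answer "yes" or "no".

yes

Within each game venue level (home games 55.3% vs 71.8%; away games 19.3% vs 42.3%), Okafor has the higher rate every time. Pooled: 49.4% vs 47.1% — Tanaka has the higher rate overall. The two comparisons disagree.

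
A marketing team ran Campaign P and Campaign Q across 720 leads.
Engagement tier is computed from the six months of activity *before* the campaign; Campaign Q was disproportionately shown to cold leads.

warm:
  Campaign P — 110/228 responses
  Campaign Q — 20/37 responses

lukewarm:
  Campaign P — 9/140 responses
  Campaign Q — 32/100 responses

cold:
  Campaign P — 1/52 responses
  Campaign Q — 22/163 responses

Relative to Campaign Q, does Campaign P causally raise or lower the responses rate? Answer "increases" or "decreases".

Within every engagement tier level Campaign Q has the higher rate, yet pooled Campaign P does — Simpson's reversal.
Engagement tier satisfies the back-door criterion: it is not a descendant of the campaign, and it blocks the spurious path from campaign to outcome. Adjusting for it (i.e., using the within-engagement tier rates) gives the causal effect.
Within each level — warm: 48.2% vs 54.1%; lukewarm: 6.4% vs 32.0%; cold: 1.9% vs 13.5% — Campaign Q is higher every time.

decreases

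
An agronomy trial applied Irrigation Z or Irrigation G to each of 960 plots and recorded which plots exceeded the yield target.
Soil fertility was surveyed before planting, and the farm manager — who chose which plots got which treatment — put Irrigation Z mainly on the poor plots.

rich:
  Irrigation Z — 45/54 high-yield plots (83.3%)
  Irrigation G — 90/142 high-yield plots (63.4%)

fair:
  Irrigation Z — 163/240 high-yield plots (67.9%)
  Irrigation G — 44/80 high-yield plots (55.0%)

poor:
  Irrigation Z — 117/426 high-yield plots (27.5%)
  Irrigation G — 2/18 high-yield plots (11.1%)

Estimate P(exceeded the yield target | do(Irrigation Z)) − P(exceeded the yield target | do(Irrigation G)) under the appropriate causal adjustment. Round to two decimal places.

Soil fertility differs across irrigations for reasons unrelated to any effect of the irrigation itself, and it separately predicts the outcome — a classic confounder. We must compare within soil fertility levels.
Adjusting over the population distribution of soil fertility: 0.204·(0.833−0.634) + 0.333·(0.679−0.550) + 0.463·(0.275−0.111) = +0.159.

+0.16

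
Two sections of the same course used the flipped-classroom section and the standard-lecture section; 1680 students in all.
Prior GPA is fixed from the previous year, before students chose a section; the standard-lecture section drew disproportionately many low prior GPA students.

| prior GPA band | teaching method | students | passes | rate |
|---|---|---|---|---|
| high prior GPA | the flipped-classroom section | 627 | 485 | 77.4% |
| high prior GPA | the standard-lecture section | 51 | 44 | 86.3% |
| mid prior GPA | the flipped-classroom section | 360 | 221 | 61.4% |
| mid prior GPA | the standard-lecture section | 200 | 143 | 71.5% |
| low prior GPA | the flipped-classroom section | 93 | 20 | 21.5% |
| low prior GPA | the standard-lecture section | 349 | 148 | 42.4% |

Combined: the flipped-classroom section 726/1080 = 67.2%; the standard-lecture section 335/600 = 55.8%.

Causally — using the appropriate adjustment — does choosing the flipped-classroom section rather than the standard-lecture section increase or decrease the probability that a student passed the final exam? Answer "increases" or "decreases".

decreases

Nothing the teaching method does changes prior GPA band; the imbalance is an allocation artefact. With prior GPA band also predicting the outcome, the pooled figure is confounded, and the within-stratum comparison is the causal one.
Within each level — high prior GPA: 77.4% vs 86.3%; mid prior GPA: 61.4% vs 71.5%; low prior GPA: 21.5% vs 42.4% — the standard-lecture section is higher every time.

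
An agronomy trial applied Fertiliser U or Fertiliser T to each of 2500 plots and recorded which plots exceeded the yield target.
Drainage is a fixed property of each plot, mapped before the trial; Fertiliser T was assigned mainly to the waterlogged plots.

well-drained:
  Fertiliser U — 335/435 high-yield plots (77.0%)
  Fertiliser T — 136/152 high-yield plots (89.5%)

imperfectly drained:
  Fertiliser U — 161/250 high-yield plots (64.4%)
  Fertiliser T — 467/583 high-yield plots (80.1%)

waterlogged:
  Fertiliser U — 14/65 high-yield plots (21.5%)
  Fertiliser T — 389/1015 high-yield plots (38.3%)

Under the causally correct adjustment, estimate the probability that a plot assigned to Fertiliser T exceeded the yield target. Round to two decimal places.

0.64

Field drainage differs across fertilisers for reasons unrelated to any effect of the fertiliser itself, and it separately predicts the outcome — a classic confounder. We must compare within field drainage levels.
Standardising Fertiliser T to the population field drainage mix: 0.235·136/152 + 0.333·467/583 + 0.432·389/1015 = 0.643.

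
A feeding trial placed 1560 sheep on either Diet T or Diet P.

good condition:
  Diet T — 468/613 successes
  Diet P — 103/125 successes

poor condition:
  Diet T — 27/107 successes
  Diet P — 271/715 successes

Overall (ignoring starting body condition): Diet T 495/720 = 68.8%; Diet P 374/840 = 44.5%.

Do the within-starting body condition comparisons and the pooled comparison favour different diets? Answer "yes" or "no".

Within each starting body condition level (good condition 76.3% vs 82.4%; poor condition 25.2% vs 37.9%), Diet P has the higher rate every time. Pooled: 68.8% vs 44.5% — Diet T has the higher rate overall. The two comparisons disagree.

yes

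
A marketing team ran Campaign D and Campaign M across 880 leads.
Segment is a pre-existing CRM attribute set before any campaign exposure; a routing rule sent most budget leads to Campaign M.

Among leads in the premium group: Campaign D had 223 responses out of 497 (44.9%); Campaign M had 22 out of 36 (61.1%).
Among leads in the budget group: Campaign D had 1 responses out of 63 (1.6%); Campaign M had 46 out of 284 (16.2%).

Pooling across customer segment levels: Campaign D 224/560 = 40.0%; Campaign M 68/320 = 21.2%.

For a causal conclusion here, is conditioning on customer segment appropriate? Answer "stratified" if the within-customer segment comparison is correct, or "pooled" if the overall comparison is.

stratified

Nothing the campaign does changes customer segment; the imbalance is an allocation artefact. With customer segment also predicting the outcome, the pooled figure is confounded, and the within-stratum comparison is the causal one.
Within each level — premium: 44.9% vs 61.1%; budget: 1.6% vs 16.2% — Campaign M is higher every time.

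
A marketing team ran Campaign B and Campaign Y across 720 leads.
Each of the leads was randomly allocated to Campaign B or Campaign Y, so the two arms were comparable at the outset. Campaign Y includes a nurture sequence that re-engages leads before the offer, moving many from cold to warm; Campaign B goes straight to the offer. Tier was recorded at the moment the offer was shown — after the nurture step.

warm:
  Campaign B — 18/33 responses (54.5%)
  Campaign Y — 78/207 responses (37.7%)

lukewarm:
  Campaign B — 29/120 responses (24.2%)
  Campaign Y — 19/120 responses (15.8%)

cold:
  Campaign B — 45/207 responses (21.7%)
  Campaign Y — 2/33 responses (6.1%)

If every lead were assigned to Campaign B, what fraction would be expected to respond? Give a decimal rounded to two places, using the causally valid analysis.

Engagement tier is downstream of the campaign. One should not condition on a consequence of treatment, so the overall rates are the right comparison.
So P(outcome | do(Campaign B)) is just the pooled rate for Campaign B: 92/360 = 0.256.

0.26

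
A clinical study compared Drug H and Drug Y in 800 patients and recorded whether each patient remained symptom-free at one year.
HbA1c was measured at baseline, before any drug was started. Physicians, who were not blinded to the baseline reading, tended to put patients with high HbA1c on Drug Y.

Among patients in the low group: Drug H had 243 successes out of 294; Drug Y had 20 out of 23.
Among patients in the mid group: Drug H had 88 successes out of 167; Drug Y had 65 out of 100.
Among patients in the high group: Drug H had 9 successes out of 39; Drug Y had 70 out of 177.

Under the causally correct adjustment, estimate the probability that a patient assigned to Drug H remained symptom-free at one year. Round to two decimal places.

The HbA1c-specific comparison favours Drug Y throughout, but the pooled figures favour Drug H. The question is whether to condition on HbA1c.
Nothing the drug does changes HbA1c; the imbalance is an allocation artefact. With HbA1c also predicting the outcome, the pooled figure is confounded, and the within-stratum comparison is the causal one.
Standardising Drug H to the population HbA1c mix: 0.396·243/294 + 0.334·88/167 + 0.270·9/39 = 0.566.

0.57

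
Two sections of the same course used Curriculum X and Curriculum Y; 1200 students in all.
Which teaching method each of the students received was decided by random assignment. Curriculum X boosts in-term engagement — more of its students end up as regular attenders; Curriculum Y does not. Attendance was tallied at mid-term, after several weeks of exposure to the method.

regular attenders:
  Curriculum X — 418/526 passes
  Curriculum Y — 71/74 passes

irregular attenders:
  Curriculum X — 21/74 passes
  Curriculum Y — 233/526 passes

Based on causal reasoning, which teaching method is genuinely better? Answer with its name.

The mid-term attendance-specific comparison favours Curriculum Y throughout, but the pooled figures favour Curriculum X. The question is whether to condition on mid-term attendance.
Mid-term attendance is recorded after the teaching method and is itself shifted by it — it sits on the causal path from teaching method to outcome. Conditioning on a mediator would strip out part of the effect we want; the pooled comparison gives the total causal effect.
Pooled: Curriculum X 73.2% vs Curriculum Y 50.7%; Curriculum X is higher overall.

Curriculum X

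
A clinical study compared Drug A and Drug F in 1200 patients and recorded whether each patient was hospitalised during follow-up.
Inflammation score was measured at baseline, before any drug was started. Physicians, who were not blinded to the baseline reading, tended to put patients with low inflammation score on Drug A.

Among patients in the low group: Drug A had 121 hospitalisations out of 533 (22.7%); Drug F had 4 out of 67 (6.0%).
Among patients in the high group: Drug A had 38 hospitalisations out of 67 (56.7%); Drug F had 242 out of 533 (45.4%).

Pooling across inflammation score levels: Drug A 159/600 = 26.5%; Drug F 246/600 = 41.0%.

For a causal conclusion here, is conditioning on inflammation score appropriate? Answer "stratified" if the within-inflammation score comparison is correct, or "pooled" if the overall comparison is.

Nothing the drug does changes inflammation score; the imbalance is an allocation artefact. With inflammation score also predicting the outcome, the pooled figure is confounded, and the within-stratum comparison is the causal one.
Within each level — low: 22.7% vs 6.0%; high: 56.7% vs 45.4% — Drug F is lower every time.

stratified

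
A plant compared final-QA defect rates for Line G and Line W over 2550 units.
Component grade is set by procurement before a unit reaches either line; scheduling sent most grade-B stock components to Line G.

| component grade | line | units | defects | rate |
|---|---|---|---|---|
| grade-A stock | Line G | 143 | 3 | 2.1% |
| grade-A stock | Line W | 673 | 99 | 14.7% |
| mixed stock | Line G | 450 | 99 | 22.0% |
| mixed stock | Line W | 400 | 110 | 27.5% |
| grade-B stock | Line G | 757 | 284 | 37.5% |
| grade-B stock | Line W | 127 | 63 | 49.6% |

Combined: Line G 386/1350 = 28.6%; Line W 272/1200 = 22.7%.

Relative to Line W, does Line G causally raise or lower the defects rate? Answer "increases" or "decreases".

decreases

Component grade differs across lines for reasons unrelated to any effect of the line itself, and it separately predicts the outcome — a classic confounder. We must compare within component grade levels.
Within each level — grade-A stock: 2.1% vs 14.7%; mixed stock: 22.0% vs 27.5%; grade-B stock: 37.5% vs 49.6% — Line G is lower every time.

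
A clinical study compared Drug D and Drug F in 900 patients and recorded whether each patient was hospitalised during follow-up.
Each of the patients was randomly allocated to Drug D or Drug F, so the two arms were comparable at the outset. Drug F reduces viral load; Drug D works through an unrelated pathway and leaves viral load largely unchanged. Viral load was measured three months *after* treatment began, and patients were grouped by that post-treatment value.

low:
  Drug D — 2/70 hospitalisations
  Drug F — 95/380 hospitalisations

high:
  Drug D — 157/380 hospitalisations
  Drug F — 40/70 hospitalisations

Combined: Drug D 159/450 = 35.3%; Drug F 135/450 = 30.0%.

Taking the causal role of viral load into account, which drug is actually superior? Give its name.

Drug F

Stratifying would compare drugs among patients the drugs themselves sorted into viral load groups — a form of selection on an intermediate. The unconditioned pooled rates give the total causal effect.
Pooled: Drug D 35.3% vs Drug F 30.0%; Drug F is lower overall.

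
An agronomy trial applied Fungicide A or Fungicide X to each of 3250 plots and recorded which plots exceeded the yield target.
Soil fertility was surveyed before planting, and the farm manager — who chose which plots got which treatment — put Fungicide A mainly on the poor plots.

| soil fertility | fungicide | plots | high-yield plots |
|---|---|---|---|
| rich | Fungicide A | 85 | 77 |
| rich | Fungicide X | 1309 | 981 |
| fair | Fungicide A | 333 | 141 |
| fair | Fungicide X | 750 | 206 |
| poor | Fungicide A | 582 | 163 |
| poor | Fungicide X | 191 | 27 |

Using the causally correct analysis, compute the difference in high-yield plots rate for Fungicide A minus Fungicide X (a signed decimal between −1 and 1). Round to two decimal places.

Fungicide A is higher inside every soil fertility stratum but Fungicide X is higher in aggregate. Whether to stratify depends on how soil fertility relates to the fungicide.
Soil fertility differs across fungicides for reasons unrelated to any effect of the fungicide itself, and it separately predicts the outcome — a classic confounder. We must compare within soil fertility levels.
Adjusting over the population distribution of soil fertility: 0.429·(0.906−0.749) + 0.333·(0.423−0.275) + 0.238·(0.280−0.141) = +0.150.

+0.15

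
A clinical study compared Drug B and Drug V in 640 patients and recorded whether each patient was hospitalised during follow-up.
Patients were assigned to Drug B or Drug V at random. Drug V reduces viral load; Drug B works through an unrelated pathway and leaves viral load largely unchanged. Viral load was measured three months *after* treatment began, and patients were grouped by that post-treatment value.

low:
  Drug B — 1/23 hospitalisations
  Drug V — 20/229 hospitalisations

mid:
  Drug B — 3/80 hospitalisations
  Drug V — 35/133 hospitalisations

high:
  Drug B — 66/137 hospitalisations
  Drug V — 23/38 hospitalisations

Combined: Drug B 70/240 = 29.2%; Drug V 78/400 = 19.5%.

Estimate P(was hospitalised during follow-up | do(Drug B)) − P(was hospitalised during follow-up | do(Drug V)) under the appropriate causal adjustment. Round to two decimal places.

+0.10

Viral load lies on the pathway drug → viral load → outcome, so adjusting for it blocks the indirect effect. For the total causal effect of drug, use the unadjusted pooled rates.
The causal difference is the pooled difference: 0.292 − 0.195 = +0.097.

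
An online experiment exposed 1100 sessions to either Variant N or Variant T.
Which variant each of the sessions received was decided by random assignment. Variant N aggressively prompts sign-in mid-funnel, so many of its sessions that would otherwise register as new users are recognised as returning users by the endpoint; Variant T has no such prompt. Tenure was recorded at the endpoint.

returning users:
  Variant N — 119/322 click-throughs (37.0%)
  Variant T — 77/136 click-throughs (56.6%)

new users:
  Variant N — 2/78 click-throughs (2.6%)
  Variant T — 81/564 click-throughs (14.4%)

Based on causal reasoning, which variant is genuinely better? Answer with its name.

User tenure lies on the pathway variant → user tenure → outcome, so adjusting for it blocks the indirect effect. For the total causal effect of variant, use the unadjusted pooled rates.
Pooled: Variant N 30.2% vs Variant T 22.6%; Variant N is higher overall.

Variant N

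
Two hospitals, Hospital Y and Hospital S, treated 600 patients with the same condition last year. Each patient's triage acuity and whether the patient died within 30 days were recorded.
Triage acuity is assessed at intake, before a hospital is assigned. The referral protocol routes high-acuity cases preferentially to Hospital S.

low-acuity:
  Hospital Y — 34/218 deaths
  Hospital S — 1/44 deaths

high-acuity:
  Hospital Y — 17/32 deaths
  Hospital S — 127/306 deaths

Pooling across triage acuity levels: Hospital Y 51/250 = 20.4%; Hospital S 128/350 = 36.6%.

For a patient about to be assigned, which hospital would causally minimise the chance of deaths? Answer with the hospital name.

Hospital S

Within every triage acuity level Hospital S has the lower rate, yet pooled Hospital Y does — Simpson's reversal.
Since triage acuity is a pre-existing factor (not a product of the hospital) and it affects the outcome on its own, it is a confounder. The stratified rates, not the pooled rate, identify the causal effect.
Within each level — low-acuity: 15.6% vs 2.3%; high-acuity: 53.1% vs 41.5% — Hospital S is lower every time.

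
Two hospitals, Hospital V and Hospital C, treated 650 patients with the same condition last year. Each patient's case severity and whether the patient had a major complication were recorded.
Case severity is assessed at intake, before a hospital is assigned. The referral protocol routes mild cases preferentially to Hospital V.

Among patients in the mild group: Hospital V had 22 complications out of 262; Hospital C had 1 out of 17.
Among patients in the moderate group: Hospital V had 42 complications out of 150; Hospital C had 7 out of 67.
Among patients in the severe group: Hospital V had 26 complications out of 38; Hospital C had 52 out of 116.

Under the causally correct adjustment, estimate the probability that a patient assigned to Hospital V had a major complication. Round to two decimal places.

The case severity-specific comparison favours Hospital C throughout, but the pooled figures favour Hospital V. The question is whether to condition on case severity.
Case severity is set before the hospital has any effect — it is not caused by the hospital — and it independently drives the outcome. That makes it a confounder, so the causal comparison is within case severity levels.
Standardising Hospital V to the population case severity mix: 0.429·22/262 + 0.334·42/150 + 0.237·26/38 = 0.292.

0.29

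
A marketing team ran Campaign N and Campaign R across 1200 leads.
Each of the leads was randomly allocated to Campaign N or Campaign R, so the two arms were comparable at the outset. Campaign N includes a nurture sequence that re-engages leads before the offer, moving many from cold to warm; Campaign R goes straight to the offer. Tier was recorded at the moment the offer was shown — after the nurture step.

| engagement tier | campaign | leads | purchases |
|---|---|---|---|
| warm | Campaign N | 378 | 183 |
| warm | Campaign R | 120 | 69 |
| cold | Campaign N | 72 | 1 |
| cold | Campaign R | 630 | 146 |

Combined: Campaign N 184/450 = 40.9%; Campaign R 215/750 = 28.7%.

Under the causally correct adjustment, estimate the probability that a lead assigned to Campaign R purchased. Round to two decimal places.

0.29

Engagement tier is recorded after the campaign and is itself shifted by it — it sits on the causal path from campaign to outcome. Conditioning on a mediator would strip out part of the effect we want; the pooled comparison gives the total causal effect.
So P(outcome | do(Campaign R)) is just the pooled rate for Campaign R: 215/750 = 0.287.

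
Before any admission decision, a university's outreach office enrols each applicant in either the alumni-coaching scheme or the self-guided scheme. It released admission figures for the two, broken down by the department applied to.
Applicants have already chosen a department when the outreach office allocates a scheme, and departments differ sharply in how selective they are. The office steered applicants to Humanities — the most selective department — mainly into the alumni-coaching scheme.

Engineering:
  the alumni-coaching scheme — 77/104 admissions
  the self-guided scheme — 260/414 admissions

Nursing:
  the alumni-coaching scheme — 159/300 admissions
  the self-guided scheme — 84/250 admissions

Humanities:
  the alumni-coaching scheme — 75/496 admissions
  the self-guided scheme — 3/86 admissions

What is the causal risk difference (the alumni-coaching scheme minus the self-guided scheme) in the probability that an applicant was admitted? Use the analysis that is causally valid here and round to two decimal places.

+0.14

the alumni-coaching scheme is higher inside every department stratum but the self-guided scheme is higher in aggregate. Whether to stratify depends on how department relates to the outreach scheme.
Here department is a common cause — it drives both which outreach scheme a case falls under and the outcome. The crude comparison mixes populations; the stratum-specific rates are the causally relevant ones.
Adjusting over the population distribution of department: 0.314·(0.740−0.628) + 0.333·(0.530−0.336) + 0.353·(0.151−0.035) = +0.141.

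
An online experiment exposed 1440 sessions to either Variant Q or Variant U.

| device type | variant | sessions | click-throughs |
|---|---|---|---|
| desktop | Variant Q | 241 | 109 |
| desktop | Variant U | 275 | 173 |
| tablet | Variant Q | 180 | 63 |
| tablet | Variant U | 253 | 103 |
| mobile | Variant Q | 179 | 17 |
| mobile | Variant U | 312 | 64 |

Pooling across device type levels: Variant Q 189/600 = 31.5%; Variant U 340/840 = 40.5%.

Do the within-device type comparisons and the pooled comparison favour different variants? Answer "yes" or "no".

Within each device type level (desktop 45.2% vs 62.9%; tablet 35.0% vs 40.7%; mobile 9.5% vs 20.5%), Variant U has the higher rate every time. Pooled: 31.5% vs 40.5% — Variant U has the higher rate overall. They agree.

no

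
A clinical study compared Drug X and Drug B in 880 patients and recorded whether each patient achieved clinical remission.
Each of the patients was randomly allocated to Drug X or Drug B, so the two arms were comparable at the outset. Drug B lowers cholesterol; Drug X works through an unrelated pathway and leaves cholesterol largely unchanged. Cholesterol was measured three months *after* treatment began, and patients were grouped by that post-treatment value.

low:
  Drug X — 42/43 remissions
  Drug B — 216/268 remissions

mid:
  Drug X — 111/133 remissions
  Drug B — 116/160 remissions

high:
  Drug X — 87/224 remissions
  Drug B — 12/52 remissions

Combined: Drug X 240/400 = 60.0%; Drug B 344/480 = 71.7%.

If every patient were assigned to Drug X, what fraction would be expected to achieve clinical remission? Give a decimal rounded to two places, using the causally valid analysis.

Stratifying would compare drugs among patients the drugs themselves sorted into cholesterol groups — a form of selection on an intermediate. The unconditioned pooled rates give the total causal effect.
So P(outcome | do(Drug X)) is just the pooled rate for Drug X: 240/400 = 0.600.

0.60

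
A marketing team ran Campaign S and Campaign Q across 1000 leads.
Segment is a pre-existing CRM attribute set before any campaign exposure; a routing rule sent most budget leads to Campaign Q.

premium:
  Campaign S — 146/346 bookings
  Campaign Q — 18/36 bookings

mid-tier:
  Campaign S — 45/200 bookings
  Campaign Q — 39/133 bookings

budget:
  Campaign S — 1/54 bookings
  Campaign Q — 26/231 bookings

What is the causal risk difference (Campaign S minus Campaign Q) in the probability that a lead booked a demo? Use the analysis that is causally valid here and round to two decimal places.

-0.08

Since customer segment is a pre-existing factor (not a product of the campaign) and it affects the outcome on its own, it is a confounder. The stratified rates, not the pooled rate, identify the causal effect.
Adjusting over the population distribution of customer segment: 0.382·(0.422−0.500) + 0.333·(0.225−0.293) + 0.285·(0.019−0.113) = -0.079.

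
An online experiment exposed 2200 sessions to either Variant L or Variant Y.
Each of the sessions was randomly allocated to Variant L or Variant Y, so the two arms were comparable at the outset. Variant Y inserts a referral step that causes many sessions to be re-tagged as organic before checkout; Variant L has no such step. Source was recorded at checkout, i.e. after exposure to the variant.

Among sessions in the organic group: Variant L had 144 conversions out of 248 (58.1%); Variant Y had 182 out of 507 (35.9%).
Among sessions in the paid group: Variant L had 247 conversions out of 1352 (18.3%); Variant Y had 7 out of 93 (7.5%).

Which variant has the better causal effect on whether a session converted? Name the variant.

Variant Y

The distribution of traffic source is itself part of what the variant does — it is an intermediate outcome. Holding it fixed would remove that part of the effect; the total effect is the pooled difference.
Pooled: Variant L 24.4% vs Variant Y 31.5%; Variant Y is higher overall.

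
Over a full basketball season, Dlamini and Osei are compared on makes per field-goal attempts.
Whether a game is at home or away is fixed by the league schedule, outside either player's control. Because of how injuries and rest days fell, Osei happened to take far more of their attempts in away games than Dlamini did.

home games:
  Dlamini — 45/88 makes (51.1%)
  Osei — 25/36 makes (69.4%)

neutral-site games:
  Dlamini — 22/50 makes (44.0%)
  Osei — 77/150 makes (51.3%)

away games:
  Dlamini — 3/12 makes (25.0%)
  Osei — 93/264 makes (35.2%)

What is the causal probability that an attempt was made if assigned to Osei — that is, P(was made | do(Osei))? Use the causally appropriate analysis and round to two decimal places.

0.48

Nothing the player does changes game venue; the imbalance is an allocation artefact. With game venue also predicting the outcome, the pooled figure is confounded, and the within-stratum comparison is the causal one.
Standardising Osei to the population game venue mix: 0.207·25/36 + 0.333·77/150 + 0.460·93/264 = 0.477.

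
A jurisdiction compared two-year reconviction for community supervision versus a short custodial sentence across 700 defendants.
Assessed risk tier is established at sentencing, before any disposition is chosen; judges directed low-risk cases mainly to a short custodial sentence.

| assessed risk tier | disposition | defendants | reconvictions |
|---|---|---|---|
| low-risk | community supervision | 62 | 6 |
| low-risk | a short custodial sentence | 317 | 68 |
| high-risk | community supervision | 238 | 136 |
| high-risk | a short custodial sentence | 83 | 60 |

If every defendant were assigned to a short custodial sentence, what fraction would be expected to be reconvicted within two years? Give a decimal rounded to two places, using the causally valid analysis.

Assessed risk tier satisfies the back-door criterion: it is not a descendant of the disposition, and it blocks the spurious path from disposition to outcome. Adjusting for it (i.e., using the within-assessed risk tier rates) gives the causal effect.
Standardising a short custodial sentence to the population assessed risk tier mix: 0.541·68/317 + 0.459·60/83 = 0.448.

0.45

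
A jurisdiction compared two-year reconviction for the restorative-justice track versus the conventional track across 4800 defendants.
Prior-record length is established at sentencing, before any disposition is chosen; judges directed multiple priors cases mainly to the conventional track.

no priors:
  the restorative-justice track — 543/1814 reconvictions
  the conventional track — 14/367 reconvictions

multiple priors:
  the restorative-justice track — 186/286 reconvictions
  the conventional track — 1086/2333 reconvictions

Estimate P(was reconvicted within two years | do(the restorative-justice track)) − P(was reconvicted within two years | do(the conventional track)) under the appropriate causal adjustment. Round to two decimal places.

+0.22

Within every prior-record length level the conventional track has the lower rate, yet pooled the restorative-justice track does — Simpson's reversal.
Since prior-record length is a pre-existing factor (not a product of the disposition) and it affects the outcome on its own, it is a confounder. The stratified rates, not the pooled rate, identify the causal effect.
Adjusting over the population distribution of prior-record length: 0.454·(0.299−0.038) + 0.546·(0.650−0.465) = +0.220.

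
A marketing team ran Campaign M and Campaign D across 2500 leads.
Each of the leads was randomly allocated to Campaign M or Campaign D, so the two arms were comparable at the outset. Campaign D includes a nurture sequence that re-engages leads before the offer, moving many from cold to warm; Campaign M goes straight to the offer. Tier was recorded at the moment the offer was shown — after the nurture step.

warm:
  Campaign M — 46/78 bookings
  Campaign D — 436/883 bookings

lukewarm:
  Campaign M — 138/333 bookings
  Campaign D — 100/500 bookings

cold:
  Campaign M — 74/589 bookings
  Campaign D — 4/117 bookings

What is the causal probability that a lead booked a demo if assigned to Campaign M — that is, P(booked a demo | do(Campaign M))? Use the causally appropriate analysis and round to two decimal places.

The engagement tier-specific comparison favours Campaign M throughout, but the pooled figures favour Campaign D. The question is whether to condition on engagement tier.
Because the campaign influences engagement tier, engagement tier is a post-treatment mediator, not a confounder. Stratifying on it would bias the estimate; the causal effect is the crude pooled difference.
So P(outcome | do(Campaign M)) is just the pooled rate for Campaign M: 258/1000 = 0.258.

0.26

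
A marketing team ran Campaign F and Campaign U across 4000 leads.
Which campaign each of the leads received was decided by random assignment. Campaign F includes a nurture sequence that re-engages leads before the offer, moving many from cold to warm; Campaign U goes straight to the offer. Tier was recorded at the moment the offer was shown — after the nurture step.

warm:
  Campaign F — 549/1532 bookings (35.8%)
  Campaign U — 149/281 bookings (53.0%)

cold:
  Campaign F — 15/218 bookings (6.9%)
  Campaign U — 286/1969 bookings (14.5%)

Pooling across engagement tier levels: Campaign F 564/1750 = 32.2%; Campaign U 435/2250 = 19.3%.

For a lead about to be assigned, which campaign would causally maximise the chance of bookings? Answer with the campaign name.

Campaign F

The engagement tier-specific comparison favours Campaign U throughout, but the pooled figures favour Campaign F. The question is whether to condition on engagement tier.
Engagement tier is downstream of the campaign. One should not condition on a consequence of treatment, so the overall rates are the right comparison.
Pooled: Campaign F 32.2% vs Campaign U 19.3%; Campaign F is higher overall.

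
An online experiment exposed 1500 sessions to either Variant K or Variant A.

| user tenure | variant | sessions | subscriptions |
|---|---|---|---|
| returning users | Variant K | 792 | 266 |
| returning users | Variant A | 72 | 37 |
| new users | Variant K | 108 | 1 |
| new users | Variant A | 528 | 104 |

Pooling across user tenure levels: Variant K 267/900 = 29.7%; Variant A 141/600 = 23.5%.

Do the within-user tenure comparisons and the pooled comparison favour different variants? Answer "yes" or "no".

yes

Within each user tenure level (returning users 33.6% vs 51.4%; new users 0.9% vs 19.7%), Variant A has the higher rate every time. Pooled: 29.7% vs 23.5% — Variant K has the higher rate overall. The two comparisons disagree.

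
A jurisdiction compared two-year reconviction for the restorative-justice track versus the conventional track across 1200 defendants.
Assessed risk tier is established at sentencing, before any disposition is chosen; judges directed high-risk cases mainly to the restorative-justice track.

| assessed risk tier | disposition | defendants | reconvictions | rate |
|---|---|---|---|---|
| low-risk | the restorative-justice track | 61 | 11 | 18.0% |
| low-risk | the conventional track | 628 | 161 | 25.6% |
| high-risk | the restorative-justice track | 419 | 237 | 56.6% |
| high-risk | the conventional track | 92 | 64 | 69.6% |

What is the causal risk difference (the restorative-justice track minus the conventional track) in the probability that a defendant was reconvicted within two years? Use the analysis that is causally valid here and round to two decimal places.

Nothing the disposition does changes assessed risk tier; the imbalance is an allocation artefact. With assessed risk tier also predicting the outcome, the pooled figure is confounded, and the within-stratum comparison is the causal one.
Adjusting over the population distribution of assessed risk tier: 0.574·(0.180−0.256) + 0.426·(0.566−0.696) = -0.099.

-0.10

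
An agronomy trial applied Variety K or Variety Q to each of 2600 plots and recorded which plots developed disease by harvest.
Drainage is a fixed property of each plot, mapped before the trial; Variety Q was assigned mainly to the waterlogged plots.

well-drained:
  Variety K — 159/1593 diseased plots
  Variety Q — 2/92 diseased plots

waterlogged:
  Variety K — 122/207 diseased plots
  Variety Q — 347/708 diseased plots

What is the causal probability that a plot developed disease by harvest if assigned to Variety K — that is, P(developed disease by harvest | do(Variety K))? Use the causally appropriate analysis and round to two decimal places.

0.27

Here field drainage is a common cause — it drives both which variety a case falls under and the outcome. The crude comparison mixes populations; the stratum-specific rates are the causally relevant ones.
Standardising Variety K to the population field drainage mix: 0.648·159/1593 + 0.352·122/207 = 0.272.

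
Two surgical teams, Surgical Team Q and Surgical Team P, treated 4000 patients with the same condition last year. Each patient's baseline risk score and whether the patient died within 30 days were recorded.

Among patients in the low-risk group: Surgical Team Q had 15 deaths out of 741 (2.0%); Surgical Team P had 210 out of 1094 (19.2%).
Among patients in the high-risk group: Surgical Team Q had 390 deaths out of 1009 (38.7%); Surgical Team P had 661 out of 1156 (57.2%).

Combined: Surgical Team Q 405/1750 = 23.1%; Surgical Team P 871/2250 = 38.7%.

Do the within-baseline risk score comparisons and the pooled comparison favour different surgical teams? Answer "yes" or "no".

Within each baseline risk score level (low-risk 2.0% vs 19.2%; high-risk 38.7% vs 57.2%), Surgical Team Q has the lower rate every time. Pooled: 23.1% vs 38.7% — Surgical Team Q has the lower rate overall. They agree.

no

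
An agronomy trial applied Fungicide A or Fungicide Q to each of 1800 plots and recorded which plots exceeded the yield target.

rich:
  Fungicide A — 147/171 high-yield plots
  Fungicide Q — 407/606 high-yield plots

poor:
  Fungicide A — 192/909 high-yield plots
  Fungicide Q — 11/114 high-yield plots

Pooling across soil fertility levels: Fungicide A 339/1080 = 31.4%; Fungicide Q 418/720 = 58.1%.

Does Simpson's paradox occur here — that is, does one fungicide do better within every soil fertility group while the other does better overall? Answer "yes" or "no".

Within each soil fertility level (rich 86.0% vs 67.2%; poor 21.1% vs 9.6%), Fungicide A has the higher rate every time. Pooled: 31.4% vs 58.1% — Fungicide Q has the higher rate overall. The two comparisons disagree.

yes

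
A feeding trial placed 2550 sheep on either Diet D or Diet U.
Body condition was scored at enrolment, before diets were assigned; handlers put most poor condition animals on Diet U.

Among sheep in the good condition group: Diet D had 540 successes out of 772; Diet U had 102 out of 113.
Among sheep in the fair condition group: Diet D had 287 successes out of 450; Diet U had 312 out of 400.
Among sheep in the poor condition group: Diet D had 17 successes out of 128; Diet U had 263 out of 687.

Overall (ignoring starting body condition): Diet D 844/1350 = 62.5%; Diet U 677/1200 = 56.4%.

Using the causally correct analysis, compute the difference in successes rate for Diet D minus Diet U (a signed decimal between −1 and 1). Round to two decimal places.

Since starting body condition is a pre-existing factor (not a product of the diet) and it affects the outcome on its own, it is a confounder. The stratified rates, not the pooled rate, identify the causal effect.
Adjusting over the population distribution of starting body condition: 0.347·(0.699−0.903) + 0.333·(0.638−0.780) + 0.320·(0.133−0.383) = -0.198.

-0.20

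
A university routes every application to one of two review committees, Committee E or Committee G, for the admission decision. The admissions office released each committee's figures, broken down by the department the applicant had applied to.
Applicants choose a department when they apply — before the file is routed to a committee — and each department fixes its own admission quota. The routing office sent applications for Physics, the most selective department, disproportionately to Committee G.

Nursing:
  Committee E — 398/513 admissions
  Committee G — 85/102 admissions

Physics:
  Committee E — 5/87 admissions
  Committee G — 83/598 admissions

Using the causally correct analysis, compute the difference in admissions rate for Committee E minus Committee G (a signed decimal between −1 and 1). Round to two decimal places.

-0.07

The imbalance in department arose from how applicants were allocated, not from anything the review committee did; and department independently affects the outcome. The pooled gap is confounded — condition on department.
Adjusting over the population distribution of department: 0.473·(0.776−0.833) + 0.527·(0.057−0.139) = -0.070.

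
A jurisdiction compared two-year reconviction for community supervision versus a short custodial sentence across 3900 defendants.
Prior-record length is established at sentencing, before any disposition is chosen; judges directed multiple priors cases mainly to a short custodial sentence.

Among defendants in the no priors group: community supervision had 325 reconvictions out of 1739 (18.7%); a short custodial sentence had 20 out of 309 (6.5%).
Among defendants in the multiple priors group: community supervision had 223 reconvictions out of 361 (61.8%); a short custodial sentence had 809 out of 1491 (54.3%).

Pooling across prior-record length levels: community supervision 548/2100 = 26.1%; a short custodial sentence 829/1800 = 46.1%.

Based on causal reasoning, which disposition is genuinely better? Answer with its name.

a short custodial sentence

Prior-record length differs across dispositions for reasons unrelated to any effect of the disposition itself, and it separately predicts the outcome — a classic confounder. We must compare within prior-record length levels.
Within each level — no priors: 18.7% vs 6.5%; multiple priors: 61.8% vs 54.3% — a short custodial sentence is lower every time.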